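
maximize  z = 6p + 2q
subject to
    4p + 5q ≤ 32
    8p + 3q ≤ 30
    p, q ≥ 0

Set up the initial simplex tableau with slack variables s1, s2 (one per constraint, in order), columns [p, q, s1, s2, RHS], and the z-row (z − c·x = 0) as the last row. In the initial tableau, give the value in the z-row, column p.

-6

The z-row carries the negated objective coefficients: the p entry is -6.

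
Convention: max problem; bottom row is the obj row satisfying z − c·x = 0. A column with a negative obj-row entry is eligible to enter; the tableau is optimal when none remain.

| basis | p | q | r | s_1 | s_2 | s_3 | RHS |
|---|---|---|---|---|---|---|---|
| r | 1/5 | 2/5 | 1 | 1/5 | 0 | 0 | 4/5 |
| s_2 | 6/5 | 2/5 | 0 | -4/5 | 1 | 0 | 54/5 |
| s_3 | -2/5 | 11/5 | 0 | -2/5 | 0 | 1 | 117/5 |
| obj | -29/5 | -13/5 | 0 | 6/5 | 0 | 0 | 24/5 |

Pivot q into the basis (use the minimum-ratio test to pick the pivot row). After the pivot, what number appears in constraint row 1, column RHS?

Ratio test on column q — row 1: (4/5)/(2/5) = 2; row 2: (54/5)/(2/5) = 27; row 3: (117/5)/(11/5) = 117/11. Minimum is 2 at row 1 (r leaves); pivot element 2/5.
Divide row 1 by 2/5; eliminate column q from the other rows.
In the new row 1, the RHS entry is the old entry divided by the pivot: (4/5)/(2/5) = 2.

2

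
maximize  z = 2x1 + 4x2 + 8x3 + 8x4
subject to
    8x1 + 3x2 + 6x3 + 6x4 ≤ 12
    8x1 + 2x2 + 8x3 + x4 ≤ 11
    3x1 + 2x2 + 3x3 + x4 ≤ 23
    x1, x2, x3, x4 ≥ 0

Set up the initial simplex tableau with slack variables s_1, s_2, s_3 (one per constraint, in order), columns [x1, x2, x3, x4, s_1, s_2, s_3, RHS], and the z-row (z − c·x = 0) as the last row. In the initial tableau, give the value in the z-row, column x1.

-2

The z-row carries the negated objective coefficients: the x1 entry is -2.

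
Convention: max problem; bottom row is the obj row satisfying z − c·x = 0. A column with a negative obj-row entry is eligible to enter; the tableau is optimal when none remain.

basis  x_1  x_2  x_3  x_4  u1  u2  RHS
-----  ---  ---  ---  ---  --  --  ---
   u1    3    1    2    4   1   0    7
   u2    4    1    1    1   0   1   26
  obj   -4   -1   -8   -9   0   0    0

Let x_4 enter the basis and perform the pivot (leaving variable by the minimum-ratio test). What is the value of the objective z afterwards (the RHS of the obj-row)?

63/4

Ratio test on column x_4 — row 1: 7/4 = 7/4; row 2: 26/1 = 26. Minimum is 7/4 at row 1 (u1 leaves); pivot element 4.
Pivot on row 1; the obj-row RHS becomes 0 − (-9)·(7/4) = 63/4.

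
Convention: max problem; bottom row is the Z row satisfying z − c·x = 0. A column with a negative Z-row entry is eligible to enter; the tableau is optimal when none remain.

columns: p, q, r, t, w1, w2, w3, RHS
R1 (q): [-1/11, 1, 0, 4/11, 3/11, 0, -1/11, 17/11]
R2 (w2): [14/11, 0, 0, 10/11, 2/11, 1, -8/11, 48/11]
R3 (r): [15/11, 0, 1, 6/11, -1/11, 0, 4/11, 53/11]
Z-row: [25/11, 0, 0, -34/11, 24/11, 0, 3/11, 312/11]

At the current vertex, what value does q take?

q is basic (row 1); its value is the RHS of that row, 17/11.

17/11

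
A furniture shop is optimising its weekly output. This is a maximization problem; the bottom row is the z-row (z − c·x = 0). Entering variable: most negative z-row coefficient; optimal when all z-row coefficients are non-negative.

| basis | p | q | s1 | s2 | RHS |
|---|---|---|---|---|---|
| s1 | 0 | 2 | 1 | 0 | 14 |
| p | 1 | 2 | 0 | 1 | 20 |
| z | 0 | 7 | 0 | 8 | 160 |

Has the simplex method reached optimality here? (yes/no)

Every z-row coefficient is ≥ 0, so the tableau is optimal.

yes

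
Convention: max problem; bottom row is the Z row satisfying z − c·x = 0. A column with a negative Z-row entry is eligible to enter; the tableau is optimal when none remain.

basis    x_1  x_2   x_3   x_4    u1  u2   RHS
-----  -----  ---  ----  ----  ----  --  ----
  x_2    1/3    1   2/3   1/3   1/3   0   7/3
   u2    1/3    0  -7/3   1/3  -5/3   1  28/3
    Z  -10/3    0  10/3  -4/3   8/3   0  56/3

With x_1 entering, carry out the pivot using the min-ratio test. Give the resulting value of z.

42

Ratio test on column x_1 — row 1: (7/3)/(1/3) = 7; row 2: (28/3)/(1/3) = 28. Minimum is 7 at row 1 (x_2 leaves); pivot element 1/3.
Pivot on row 1; the Z-row RHS becomes 56/3 − (-10/3)·7 = 42.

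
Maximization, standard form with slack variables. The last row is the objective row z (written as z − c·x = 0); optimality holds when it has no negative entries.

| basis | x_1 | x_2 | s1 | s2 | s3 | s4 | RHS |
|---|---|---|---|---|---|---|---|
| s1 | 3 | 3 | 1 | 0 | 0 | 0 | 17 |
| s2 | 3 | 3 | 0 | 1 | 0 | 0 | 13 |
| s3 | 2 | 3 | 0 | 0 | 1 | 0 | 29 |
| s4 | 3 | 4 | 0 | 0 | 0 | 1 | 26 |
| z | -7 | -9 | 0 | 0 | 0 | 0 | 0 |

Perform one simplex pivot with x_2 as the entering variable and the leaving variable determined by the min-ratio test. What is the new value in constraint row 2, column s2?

1/3

Ratio test on column x_2 — row 1: 17/3 = 17/3; row 2: 13/3 = 13/3; row 3: 29/3 = 29/3; row 4: 26/4 = 13/2. Minimum is 13/3 at row 2 (s2 leaves); pivot element 3.
Divide row 2 by 3; eliminate column x_2 from the other rows.
In the new row 2, the s2 entry is the old entry divided by the pivot: 1/3 = 1/3.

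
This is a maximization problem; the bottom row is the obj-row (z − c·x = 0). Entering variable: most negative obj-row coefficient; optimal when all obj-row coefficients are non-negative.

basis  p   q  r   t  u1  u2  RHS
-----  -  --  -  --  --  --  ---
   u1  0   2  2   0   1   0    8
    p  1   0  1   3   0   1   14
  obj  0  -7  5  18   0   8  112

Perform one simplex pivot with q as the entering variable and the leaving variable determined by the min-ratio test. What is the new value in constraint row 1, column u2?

0

Ratio test on column q — row 1: 8/2 = 4; row 2: entry 0 ≤ 0. Minimum is 4 at row 1 (u1 leaves); pivot element 2.
Divide row 1 by 2; eliminate column q from the other rows.
In the new row 1, the u2 entry is the old entry divided by the pivot: 0/2 = 0.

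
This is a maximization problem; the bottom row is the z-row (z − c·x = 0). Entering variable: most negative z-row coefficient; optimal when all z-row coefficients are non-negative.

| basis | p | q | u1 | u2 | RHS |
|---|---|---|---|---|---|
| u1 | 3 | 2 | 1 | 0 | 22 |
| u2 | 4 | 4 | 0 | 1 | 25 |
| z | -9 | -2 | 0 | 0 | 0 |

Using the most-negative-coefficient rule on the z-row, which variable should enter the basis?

Negative z-row entries: p: -9, q: -2.
The most negative is -9 in column p, so p enters.

p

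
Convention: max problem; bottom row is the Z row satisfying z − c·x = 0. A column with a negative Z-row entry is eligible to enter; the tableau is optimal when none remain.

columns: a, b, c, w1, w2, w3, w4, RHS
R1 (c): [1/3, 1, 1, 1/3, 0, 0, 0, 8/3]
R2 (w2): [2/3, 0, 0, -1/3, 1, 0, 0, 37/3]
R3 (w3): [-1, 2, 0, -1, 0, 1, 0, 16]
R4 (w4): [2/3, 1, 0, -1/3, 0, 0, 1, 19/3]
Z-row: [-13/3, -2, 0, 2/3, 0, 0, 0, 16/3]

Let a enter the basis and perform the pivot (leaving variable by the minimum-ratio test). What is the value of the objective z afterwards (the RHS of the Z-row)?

Ratio test on column a — row 1: (8/3)/(1/3) = 8; row 2: (37/3)/(2/3) = 37/2; row 3: entry -1 ≤ 0; row 4: (19/3)/(2/3) = 19/2. Minimum is 8 at row 1 (c leaves); pivot element 1/3.
Pivot on row 1; the Z-row RHS becomes 16/3 − (-13/3)·8 = 40.

40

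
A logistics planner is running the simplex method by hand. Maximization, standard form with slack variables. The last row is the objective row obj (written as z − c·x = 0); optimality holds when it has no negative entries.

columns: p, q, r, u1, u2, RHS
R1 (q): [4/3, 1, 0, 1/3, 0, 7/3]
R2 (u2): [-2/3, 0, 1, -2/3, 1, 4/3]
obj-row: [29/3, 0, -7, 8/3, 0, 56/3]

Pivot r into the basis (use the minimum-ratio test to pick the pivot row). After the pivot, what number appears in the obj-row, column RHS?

Ratio test on column r — row 1: entry 0 ≤ 0; row 2: (4/3)/1 = 4/3. Minimum is 4/3 at row 2 (u2 leaves); pivot element 1.
Divide row 2 by 1; eliminate column r from the other rows.
obj-row update in column RHS: 56/3 − (-7)·(4/3) = 28.

28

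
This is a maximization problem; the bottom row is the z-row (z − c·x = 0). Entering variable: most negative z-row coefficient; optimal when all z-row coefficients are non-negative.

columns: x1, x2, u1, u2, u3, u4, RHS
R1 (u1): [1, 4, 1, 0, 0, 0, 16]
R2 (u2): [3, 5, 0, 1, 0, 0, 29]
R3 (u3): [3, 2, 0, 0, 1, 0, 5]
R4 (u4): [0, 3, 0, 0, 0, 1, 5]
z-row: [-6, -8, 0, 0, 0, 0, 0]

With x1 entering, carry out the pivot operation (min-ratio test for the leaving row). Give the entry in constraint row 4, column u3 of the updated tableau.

Ratio test on column x1 — row 1: 16/1 = 16; row 2: 29/3 = 29/3; row 3: 5/3 = 5/3; row 4: entry 0 ≤ 0. Minimum is 5/3 at row 3 (u3 leaves); pivot element 3.
Divide row 3 by 3; eliminate column x1 from the other rows.
Row 4 update in column u3: 0 − 0·(1/3) = 0.

0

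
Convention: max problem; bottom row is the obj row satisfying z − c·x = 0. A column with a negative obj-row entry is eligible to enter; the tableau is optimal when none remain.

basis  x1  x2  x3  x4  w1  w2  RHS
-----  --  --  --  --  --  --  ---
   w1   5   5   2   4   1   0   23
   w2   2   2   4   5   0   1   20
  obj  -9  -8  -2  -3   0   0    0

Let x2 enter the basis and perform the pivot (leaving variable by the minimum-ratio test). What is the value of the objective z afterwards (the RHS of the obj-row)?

Ratio test on column x2 — row 1: 23/5 = 23/5; row 2: 20/2 = 10. Minimum is 23/5 at row 1 (w1 leaves); pivot element 5.
Pivot on row 1; the obj-row RHS becomes 0 − (-8)·(23/5) = 184/5.

184/5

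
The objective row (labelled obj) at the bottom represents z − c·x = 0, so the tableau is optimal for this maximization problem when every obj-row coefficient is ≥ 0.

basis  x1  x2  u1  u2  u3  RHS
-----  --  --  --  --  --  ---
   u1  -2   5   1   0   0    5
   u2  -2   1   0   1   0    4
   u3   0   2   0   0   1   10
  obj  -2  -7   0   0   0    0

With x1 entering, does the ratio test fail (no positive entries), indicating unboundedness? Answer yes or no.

Every constraint-row entry in column x1 is ≤ 0, so increasing x1 is unbounded.

yes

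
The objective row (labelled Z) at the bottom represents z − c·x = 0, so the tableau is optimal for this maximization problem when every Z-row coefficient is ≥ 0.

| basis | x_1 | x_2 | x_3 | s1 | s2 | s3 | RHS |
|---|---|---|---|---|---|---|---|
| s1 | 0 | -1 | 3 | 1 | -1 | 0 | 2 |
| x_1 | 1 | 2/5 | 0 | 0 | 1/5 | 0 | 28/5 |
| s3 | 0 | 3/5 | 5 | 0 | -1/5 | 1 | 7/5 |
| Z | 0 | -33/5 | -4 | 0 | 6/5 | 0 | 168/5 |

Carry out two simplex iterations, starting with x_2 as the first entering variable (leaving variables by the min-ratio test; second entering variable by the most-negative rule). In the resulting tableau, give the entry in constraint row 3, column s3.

Ratio test on column x_2 — row 1: entry -1 ≤ 0; row 2: (28/5)/(2/5) = 14; row 3: (7/5)/(3/5) = 7/3. Minimum is 7/3 at row 3 (s3 leaves); pivot element 3/5.
Divide row 3 by 3/5; eliminate column x_2 from the other rows.
Second iteration: most negative Z-row entry is -1 in column s2, so s2 enters.
Ratio test on column s2 — row 1: entry -4/3 ≤ 0; row 2: (14/3)/(1/3) = 14; row 3: entry -1/3 ≤ 0. Minimum is 14 at row 2 (x_1 leaves); pivot element 1/3.
Divide row 2 by 1/3; eliminate column s2 from the other rows.
After both pivots, the entry at constraint row 3, column s3 is 1.

1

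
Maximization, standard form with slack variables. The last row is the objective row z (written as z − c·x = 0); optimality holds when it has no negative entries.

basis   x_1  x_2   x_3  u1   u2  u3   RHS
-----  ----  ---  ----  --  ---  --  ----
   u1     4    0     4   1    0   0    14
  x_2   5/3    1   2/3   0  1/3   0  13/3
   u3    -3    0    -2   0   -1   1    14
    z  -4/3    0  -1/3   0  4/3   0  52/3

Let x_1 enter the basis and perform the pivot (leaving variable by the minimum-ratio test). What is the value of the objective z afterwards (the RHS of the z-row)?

Ratio test on column x_1 — row 1: 14/4 = 7/2; row 2: (13/3)/(5/3) = 13/5; row 3: entry -3 ≤ 0. Minimum is 13/5 at row 2 (x_2 leaves); pivot element 5/3.
Pivot on row 2; the z-row RHS becomes 52/3 − (-4/3)·(13/5) = 104/5.

104/5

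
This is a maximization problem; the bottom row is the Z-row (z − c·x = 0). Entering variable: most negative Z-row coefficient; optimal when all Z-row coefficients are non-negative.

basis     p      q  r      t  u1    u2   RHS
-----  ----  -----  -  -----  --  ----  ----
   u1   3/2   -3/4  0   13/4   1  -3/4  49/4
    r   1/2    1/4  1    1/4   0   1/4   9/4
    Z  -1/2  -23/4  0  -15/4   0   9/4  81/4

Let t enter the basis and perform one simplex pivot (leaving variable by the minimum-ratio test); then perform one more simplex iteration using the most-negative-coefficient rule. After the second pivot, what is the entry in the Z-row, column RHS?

Ratio test on column t — row 1: (49/4)/(13/4) = 49/13; row 2: (9/4)/(1/4) = 9. Minimum is 49/13 at row 1 (u1 leaves); pivot element 13/4.
Divide row 1 by 13/4; eliminate column t from the other rows.
Second iteration: most negative Z-row entry is -86/13 in column q, so q enters.
Ratio test on column q — row 1: entry -3/13 ≤ 0; row 2: (17/13)/(4/13) = 17/4. Minimum is 17/4 at row 2 (r leaves); pivot element 4/13.
Divide row 2 by 4/13; eliminate column q from the other rows.
After both pivots, the entry at the Z-row, column RHS is 125/2.

125/2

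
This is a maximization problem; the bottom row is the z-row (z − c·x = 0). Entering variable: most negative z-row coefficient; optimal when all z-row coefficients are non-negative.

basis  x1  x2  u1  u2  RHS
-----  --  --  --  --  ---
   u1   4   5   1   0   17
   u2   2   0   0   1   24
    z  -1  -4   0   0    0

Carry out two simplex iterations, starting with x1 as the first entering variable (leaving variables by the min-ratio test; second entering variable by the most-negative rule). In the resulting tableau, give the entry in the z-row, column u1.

4/5

Ratio test on column x1 — row 1: 17/4 = 17/4; row 2: 24/2 = 12. Minimum is 17/4 at row 1 (u1 leaves); pivot element 4.
Divide row 1 by 4; eliminate column x1 from the other rows.
Second iteration: most negative z-row entry is -11/4 in column x2, so x2 enters.
Ratio test on column x2 — row 1: (17/4)/(5/4) = 17/5; row 2: entry -5/2 ≤ 0. Minimum is 17/5 at row 1 (x1 leaves); pivot element 5/4.
Divide row 1 by 5/4; eliminate column x2 from the other rows.
After both pivots, the entry at the z-row, column u1 is 4/5.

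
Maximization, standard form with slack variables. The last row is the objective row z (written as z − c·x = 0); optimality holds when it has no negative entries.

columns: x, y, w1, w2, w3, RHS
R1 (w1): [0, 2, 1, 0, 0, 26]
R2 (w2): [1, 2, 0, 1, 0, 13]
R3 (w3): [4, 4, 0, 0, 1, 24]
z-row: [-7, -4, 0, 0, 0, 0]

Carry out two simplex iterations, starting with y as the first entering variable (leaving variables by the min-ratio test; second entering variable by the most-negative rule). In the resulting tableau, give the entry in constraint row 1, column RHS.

26

Ratio test on column y — row 1: 26/2 = 13; row 2: 13/2 = 13/2; row 3: 24/4 = 6. Minimum is 6 at row 3 (w3 leaves); pivot element 4.
Divide row 3 by 4; eliminate column y from the other rows.
Second iteration: most negative z-row entry is -3 in column x, so x enters.
Ratio test on column x — row 1: entry -2 ≤ 0; row 2: entry -1 ≤ 0; row 3: 6/1 = 6. Minimum is 6 at row 3 (y leaves); pivot element 1.
Divide row 3 by 1; eliminate column x from the other rows.
After both pivots, the entry at constraint row 1, column RHS is 26.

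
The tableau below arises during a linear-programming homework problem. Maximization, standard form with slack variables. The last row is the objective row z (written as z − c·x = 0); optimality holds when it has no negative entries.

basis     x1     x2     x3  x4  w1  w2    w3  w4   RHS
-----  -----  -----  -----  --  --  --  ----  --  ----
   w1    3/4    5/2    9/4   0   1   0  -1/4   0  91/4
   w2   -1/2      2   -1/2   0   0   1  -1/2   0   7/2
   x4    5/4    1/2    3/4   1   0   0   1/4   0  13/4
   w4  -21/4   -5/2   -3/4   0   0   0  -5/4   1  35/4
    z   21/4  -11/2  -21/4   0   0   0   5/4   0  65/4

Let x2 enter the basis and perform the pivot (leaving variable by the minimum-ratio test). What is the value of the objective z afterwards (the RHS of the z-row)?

Ratio test on column x2 — row 1: (91/4)/(5/2) = 91/10; row 2: (7/2)/2 = 7/4; row 3: (13/4)/(1/2) = 13/2; row 4: entry -5/2 ≤ 0. Minimum is 7/4 at row 2 (w2 leaves); pivot element 2.
Pivot on row 2; the z-row RHS becomes 65/4 − (-11/2)·(7/4) = 207/8.

207/8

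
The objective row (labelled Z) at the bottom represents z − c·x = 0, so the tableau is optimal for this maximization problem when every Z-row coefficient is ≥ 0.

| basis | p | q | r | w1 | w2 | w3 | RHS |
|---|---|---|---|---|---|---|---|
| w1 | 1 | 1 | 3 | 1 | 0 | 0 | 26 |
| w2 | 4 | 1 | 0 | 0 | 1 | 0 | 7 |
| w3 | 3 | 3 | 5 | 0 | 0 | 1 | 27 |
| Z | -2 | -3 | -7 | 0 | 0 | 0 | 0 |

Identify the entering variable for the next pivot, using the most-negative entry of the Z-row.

Negative Z-row entries: p: -2, q: -3, r: -7.
The most negative is -7 in column r, so r enters.

r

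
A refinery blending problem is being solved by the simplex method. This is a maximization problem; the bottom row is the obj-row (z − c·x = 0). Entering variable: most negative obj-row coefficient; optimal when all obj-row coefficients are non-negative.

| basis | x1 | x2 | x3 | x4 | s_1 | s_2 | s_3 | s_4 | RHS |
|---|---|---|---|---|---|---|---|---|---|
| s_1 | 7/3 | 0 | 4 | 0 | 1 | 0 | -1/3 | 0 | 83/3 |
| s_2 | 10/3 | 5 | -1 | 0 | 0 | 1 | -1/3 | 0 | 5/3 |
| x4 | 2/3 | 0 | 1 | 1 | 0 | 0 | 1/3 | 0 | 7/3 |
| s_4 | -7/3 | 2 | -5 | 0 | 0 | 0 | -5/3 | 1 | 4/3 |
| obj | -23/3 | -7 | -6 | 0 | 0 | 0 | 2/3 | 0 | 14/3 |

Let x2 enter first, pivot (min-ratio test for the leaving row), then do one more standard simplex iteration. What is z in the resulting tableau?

364/15

Ratio test on column x2 — row 1: entry 0 ≤ 0; row 2: (5/3)/5 = 1/3; row 3: entry 0 ≤ 0; row 4: (4/3)/2 = 2/3. Minimum is 1/3 at row 2 (s_2 leaves); pivot element 5.
Pivot on row 2; the obj-row RHS becomes 14/3 − (-7)·(1/3) = 7.
Next entering variable (most negative obj-row entry -37/5): x3.
Ratio test on column x3 — row 1: (83/3)/4 = 83/12; row 2: entry -1/5 ≤ 0; row 3: (7/3)/1 = 7/3; row 4: entry -23/5 ≤ 0. Minimum is 7/3 at row 3 (x4 leaves); pivot element 1.
After the second pivot the obj-row RHS is 7 − (-37/5)·(7/3) = 364/15.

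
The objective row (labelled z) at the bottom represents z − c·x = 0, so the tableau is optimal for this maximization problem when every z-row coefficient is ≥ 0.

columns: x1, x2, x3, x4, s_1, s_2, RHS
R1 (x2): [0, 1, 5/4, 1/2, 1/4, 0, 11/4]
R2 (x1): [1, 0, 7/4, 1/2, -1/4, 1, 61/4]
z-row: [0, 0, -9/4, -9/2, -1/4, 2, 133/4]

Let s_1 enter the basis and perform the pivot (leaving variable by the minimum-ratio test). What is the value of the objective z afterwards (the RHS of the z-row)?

36

Ratio test on column s_1 — row 1: (11/4)/(1/4) = 11; row 2: entry -1/4 ≤ 0. Minimum is 11 at row 1 (x2 leaves); pivot element 1/4.
Pivot on row 1; the z-row RHS becomes 133/4 − (-1/4)·11 = 36.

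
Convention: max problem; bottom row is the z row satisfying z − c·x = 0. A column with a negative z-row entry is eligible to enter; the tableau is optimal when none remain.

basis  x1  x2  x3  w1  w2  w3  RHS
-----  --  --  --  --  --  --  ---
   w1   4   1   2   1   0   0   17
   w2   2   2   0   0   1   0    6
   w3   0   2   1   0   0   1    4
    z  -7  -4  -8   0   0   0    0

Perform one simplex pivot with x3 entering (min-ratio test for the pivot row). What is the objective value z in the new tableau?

Ratio test on column x3 — row 1: 17/2 = 17/2; row 2: entry 0 ≤ 0; row 3: 4/1 = 4. Minimum is 4 at row 3 (w3 leaves); pivot element 1.
Pivot on row 3; the z-row RHS becomes 0 − (-8)·4 = 32.

32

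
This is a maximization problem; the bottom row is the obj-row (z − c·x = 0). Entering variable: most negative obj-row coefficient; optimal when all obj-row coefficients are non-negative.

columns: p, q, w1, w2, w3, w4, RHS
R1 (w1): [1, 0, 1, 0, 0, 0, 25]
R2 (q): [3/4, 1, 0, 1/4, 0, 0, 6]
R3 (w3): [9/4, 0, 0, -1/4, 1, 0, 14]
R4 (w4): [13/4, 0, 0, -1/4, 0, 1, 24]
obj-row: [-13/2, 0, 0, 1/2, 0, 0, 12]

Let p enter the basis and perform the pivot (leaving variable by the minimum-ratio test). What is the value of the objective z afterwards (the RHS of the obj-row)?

Ratio test on column p — row 1: 25/1 = 25; row 2: 6/(3/4) = 8; row 3: 14/(9/4) = 56/9; row 4: 24/(13/4) = 96/13. Minimum is 56/9 at row 3 (w3 leaves); pivot element 9/4.
Pivot on row 3; the obj-row RHS becomes 12 − (-13/2)·(56/9) = 472/9.

472/9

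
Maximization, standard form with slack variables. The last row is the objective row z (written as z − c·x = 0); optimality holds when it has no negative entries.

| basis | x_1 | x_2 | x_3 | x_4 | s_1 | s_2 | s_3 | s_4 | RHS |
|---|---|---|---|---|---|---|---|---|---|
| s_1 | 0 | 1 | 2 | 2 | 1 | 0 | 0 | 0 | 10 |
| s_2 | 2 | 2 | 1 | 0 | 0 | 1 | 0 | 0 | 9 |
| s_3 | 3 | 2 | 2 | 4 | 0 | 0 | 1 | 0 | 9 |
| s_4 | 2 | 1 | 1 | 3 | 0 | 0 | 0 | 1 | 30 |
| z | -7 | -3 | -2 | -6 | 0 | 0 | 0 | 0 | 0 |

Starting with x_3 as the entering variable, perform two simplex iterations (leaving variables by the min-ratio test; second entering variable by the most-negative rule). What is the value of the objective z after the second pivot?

Ratio test on column x_3 — row 1: 10/2 = 5; row 2: 9/1 = 9; row 3: 9/2 = 9/2; row 4: 30/1 = 30. Minimum is 9/2 at row 3 (s_3 leaves); pivot element 2.
Pivot on row 3; the z-row RHS becomes 0 − (-2)·(9/2) = 9.
Next entering variable (most negative z-row entry -4): x_1.
Ratio test on column x_1 — row 1: entry -3 ≤ 0; row 2: (9/2)/(1/2) = 9; row 3: (9/2)/(3/2) = 3; row 4: (51/2)/(1/2) = 51. Minimum is 3 at row 3 (x_3 leaves); pivot element 3/2.
After the second pivot the z-row RHS is 9 − (-4)·3 = 21.

21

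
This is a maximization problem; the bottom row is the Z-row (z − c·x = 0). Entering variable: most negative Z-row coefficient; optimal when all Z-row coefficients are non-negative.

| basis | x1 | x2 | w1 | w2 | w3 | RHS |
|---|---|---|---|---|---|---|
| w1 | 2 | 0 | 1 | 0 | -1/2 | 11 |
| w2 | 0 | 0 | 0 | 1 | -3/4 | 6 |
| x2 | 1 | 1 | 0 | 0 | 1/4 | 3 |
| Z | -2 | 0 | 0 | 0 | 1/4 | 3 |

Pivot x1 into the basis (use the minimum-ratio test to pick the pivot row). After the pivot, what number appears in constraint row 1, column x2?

Ratio test on column x1 — row 1: 11/2 = 11/2; row 2: entry 0 ≤ 0; row 3: 3/1 = 3. Minimum is 3 at row 3 (x2 leaves); pivot element 1.
Divide row 3 by 1; eliminate column x1 from the other rows.
Row 1 update in column x2: 0 − 2·1 = -2.

-2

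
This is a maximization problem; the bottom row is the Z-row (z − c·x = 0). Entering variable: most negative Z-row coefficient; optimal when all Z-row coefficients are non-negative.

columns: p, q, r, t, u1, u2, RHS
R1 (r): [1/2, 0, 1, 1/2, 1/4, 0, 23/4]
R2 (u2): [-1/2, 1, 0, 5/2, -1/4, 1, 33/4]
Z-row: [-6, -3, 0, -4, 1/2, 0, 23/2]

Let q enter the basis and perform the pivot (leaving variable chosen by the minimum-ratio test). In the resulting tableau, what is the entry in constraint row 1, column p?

Ratio test on column q — row 1: entry 0 ≤ 0; row 2: (33/4)/1 = 33/4. Minimum is 33/4 at row 2 (u2 leaves); pivot element 1.
Divide row 2 by 1; eliminate column q from the other rows.
Row 1 update in column p: 1/2 − 0·(-1/2) = 1/2.

1/2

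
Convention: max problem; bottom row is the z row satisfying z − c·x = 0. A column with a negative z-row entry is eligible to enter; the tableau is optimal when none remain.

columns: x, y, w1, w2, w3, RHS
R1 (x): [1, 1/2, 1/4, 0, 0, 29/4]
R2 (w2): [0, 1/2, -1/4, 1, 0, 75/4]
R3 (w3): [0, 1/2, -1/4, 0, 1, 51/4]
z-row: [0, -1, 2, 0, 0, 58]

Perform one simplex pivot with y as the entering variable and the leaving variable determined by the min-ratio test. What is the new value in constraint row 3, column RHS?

Ratio test on column y — row 1: (29/4)/(1/2) = 29/2; row 2: (75/4)/(1/2) = 75/2; row 3: (51/4)/(1/2) = 51/2. Minimum is 29/2 at row 1 (x leaves); pivot element 1/2.
Divide row 1 by 1/2; eliminate column y from the other rows.
Row 3 update in column RHS: 51/4 − (1/2)·(29/2) = 11/2.

11/2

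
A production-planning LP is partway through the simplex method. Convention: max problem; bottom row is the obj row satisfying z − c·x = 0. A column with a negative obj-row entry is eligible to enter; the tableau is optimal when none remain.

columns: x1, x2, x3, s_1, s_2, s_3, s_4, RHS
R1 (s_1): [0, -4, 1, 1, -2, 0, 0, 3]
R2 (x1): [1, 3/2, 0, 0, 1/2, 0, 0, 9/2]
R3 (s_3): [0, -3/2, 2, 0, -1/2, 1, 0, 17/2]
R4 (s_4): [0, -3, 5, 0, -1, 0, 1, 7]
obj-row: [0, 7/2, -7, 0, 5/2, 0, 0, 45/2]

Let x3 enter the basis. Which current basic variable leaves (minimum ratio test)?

Column x3 entries and ratios — s_1: 3/1 = 3; x1: 0 ≤ 0, skip; s_3: (17/2)/2 = 17/4; s_4: 7/5 = 7/5.
Smallest ratio is 7/5 in the row of s_4, so s_4 leaves.

s_4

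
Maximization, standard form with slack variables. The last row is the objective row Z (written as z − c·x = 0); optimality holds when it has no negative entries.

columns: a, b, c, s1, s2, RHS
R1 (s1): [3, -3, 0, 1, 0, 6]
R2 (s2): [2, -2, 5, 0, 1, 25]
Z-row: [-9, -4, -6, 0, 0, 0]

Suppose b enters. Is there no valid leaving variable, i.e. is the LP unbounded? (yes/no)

yes

Every constraint-row entry in column b is ≤ 0, so increasing b is unbounded.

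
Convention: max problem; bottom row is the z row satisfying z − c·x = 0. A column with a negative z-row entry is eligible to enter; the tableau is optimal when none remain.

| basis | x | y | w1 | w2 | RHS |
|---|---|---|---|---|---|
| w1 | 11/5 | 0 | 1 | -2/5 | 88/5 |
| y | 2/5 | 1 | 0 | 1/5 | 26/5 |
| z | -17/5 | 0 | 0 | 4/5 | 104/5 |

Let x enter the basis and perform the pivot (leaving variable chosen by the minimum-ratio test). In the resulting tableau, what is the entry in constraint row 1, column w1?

Ratio test on column x — row 1: (88/5)/(11/5) = 8; row 2: (26/5)/(2/5) = 13. Minimum is 8 at row 1 (w1 leaves); pivot element 11/5.
Divide row 1 by 11/5; eliminate column x from the other rows.
In the new row 1, the w1 entry is the old entry divided by the pivot: 1/(11/5) = 5/11.

5/11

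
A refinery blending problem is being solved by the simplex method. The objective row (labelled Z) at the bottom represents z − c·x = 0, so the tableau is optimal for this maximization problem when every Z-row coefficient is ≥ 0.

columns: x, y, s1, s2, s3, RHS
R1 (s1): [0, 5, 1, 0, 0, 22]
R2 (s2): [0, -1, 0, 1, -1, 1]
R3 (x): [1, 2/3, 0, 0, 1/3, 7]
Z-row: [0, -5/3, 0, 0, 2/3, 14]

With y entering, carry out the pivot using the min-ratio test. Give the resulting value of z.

Ratio test on column y — row 1: 22/5 = 22/5; row 2: entry -1 ≤ 0; row 3: 7/(2/3) = 21/2. Minimum is 22/5 at row 1 (s1 leaves); pivot element 5.
Pivot on row 1; the Z-row RHS becomes 14 − (-5/3)·(22/5) = 64/3.

64/3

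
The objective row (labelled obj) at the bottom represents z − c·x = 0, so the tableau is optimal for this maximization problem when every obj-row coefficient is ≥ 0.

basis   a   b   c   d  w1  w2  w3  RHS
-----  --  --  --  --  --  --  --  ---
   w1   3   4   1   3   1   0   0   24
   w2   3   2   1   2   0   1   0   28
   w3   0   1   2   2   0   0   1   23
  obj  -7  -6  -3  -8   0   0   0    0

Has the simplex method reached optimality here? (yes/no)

no

The obj-row has a negative entry -8 in column d, so it is not optimal.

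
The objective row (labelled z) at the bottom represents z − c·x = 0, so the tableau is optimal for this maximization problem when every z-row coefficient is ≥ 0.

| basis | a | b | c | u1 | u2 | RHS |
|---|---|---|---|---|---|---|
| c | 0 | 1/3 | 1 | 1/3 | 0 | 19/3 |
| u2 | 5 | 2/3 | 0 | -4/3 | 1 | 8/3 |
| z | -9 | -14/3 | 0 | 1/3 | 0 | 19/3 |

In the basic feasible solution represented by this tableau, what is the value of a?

0

a is not in the basis, so in the current basic feasible solution a = 0.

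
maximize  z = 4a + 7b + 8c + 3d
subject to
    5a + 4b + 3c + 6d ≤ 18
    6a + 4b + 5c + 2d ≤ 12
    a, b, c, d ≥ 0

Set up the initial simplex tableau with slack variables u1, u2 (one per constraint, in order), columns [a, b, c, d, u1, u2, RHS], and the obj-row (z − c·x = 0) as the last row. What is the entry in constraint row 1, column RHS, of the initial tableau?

18

The RHS of constraint 1 is b_1 = 18.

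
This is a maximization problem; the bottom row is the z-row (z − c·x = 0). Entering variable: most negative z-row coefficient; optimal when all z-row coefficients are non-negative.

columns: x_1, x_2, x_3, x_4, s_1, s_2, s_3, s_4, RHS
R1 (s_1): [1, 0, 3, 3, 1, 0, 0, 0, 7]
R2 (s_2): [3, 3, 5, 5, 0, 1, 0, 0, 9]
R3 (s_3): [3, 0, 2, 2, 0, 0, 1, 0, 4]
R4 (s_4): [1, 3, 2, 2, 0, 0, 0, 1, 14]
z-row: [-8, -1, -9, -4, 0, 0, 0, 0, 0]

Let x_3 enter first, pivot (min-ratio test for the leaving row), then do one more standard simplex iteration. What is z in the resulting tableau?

Ratio test on column x_3 — row 1: 7/3 = 7/3; row 2: 9/5 = 9/5; row 3: 4/2 = 2; row 4: 14/2 = 7. Minimum is 9/5 at row 2 (s_2 leaves); pivot element 5.
Pivot on row 2; the z-row RHS becomes 0 − (-9)·(9/5) = 81/5.
Next entering variable (most negative z-row entry -13/5): x_1.
Ratio test on column x_1 — row 1: entry -4/5 ≤ 0; row 2: (9/5)/(3/5) = 3; row 3: (2/5)/(9/5) = 2/9; row 4: entry -1/5 ≤ 0. Minimum is 2/9 at row 3 (s_3 leaves); pivot element 9/5.
After the second pivot the z-row RHS is 81/5 − (-13/5)·(2/9) = 151/9.

151/9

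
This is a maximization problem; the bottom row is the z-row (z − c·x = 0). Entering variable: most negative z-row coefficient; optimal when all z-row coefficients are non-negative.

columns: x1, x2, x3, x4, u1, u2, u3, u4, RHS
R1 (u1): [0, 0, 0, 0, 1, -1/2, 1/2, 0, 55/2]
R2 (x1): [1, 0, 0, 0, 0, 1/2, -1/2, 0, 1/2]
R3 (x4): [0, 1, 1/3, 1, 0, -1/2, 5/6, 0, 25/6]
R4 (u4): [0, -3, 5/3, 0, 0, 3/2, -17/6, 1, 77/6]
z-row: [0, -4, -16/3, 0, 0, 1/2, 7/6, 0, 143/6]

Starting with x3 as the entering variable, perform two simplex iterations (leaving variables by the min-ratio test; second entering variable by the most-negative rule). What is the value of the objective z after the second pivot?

Ratio test on column x3 — row 1: entry 0 ≤ 0; row 2: entry 0 ≤ 0; row 3: (25/6)/(1/3) = 25/2; row 4: (77/6)/(5/3) = 77/10. Minimum is 77/10 at row 4 (u4 leaves); pivot element 5/3.
Pivot on row 4; the z-row RHS becomes 143/6 − (-16/3)·(77/10) = 649/10.
Next entering variable (most negative z-row entry -68/5): x2.
Ratio test on column x2 — row 1: entry 0 ≤ 0; row 2: entry 0 ≤ 0; row 3: (8/5)/(8/5) = 1; row 4: entry -9/5 ≤ 0. Minimum is 1 at row 3 (x4 leaves); pivot element 8/5.
After the second pivot the z-row RHS is 649/10 − (-68/5)·1 = 157/2.

157/2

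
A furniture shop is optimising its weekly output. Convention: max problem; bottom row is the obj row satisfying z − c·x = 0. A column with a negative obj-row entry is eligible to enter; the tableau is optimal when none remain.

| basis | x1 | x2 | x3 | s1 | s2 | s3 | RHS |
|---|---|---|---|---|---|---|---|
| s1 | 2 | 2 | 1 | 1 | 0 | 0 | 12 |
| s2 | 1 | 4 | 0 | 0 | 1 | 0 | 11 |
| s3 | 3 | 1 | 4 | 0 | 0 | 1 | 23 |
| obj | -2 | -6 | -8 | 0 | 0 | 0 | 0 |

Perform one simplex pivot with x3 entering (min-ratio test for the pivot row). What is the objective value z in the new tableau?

Ratio test on column x3 — row 1: 12/1 = 12; row 2: entry 0 ≤ 0; row 3: 23/4 = 23/4. Minimum is 23/4 at row 3 (s3 leaves); pivot element 4.
Pivot on row 3; the obj-row RHS becomes 0 − (-8)·(23/4) = 46.

46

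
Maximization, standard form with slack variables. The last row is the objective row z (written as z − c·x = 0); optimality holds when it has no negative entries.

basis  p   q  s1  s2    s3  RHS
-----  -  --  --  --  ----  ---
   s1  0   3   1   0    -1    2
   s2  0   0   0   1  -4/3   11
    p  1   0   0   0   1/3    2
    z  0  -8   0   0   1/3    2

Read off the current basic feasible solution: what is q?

0

q is not in the basis, so in the current basic feasible solution q = 0.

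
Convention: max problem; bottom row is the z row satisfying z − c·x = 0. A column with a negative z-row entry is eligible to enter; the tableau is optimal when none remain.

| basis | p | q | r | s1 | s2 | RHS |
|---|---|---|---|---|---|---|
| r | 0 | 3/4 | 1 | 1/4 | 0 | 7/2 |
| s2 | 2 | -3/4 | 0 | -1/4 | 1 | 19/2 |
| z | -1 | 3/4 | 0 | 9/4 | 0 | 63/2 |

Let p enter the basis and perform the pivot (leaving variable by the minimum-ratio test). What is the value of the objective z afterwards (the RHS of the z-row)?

145/4

Ratio test on column p — row 1: entry 0 ≤ 0; row 2: (19/2)/2 = 19/4. Minimum is 19/4 at row 2 (s2 leaves); pivot element 2.
Pivot on row 2; the z-row RHS becomes 63/2 − (-1)·(19/4) = 145/4.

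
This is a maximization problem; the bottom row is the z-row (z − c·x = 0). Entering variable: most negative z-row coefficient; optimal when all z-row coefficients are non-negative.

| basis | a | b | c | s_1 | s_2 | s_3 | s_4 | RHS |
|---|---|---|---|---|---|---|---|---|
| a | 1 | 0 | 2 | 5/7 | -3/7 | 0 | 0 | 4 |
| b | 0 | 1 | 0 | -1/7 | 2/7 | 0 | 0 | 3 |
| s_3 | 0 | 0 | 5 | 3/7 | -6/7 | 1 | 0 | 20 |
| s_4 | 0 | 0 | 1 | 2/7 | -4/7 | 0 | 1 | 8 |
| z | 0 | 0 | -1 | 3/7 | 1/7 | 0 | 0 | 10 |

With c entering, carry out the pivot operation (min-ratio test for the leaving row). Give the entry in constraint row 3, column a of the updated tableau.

-5/2

Ratio test on column c — row 1: 4/2 = 2; row 2: entry 0 ≤ 0; row 3: 20/5 = 4; row 4: 8/1 = 8. Minimum is 2 at row 1 (a leaves); pivot element 2.
Divide row 1 by 2; eliminate column c from the other rows.
Row 3 update in column a: 0 − 5·(1/2) = -5/2.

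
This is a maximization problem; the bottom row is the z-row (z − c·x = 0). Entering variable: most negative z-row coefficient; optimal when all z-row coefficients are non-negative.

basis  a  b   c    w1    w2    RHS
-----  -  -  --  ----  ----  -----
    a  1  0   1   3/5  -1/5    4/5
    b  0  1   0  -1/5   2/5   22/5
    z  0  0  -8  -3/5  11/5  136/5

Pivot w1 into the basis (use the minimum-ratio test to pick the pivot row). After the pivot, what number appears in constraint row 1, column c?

Ratio test on column w1 — row 1: (4/5)/(3/5) = 4/3; row 2: entry -1/5 ≤ 0. Minimum is 4/3 at row 1 (a leaves); pivot element 3/5.
Divide row 1 by 3/5; eliminate column w1 from the other rows.
In the new row 1, the c entry is the old entry divided by the pivot: 1/(3/5) = 5/3.

5/3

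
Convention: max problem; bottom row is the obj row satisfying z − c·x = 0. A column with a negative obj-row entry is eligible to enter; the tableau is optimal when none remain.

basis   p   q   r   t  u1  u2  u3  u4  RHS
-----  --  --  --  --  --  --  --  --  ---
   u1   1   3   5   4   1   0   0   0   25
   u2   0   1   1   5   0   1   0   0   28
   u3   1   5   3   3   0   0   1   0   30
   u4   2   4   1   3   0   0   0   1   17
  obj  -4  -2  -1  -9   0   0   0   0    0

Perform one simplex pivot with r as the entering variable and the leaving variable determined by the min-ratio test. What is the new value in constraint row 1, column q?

Ratio test on column r — row 1: 25/5 = 5; row 2: 28/1 = 28; row 3: 30/3 = 10; row 4: 17/1 = 17. Minimum is 5 at row 1 (u1 leaves); pivot element 5.
Divide row 1 by 5; eliminate column r from the other rows.
In the new row 1, the q entry is the old entry divided by the pivot: 3/5 = 3/5.

3/5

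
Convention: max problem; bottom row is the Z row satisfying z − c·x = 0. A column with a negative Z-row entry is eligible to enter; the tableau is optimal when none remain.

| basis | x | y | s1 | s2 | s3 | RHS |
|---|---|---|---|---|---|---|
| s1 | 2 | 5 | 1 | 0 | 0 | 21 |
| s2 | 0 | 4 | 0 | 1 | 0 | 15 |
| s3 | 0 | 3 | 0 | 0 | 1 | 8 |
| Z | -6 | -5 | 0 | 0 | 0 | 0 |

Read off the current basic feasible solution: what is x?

x is not in the basis, so in the current basic feasible solution x = 0.

0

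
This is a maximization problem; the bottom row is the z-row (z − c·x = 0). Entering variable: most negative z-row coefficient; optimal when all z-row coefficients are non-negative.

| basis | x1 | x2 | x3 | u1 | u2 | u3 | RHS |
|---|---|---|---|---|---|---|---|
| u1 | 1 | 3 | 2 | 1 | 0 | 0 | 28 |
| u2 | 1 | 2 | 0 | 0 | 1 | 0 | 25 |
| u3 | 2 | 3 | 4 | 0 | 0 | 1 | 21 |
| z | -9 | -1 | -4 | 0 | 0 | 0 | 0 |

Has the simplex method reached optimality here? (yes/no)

no

The z-row has a negative entry -9 in column x1, so it is not optimal.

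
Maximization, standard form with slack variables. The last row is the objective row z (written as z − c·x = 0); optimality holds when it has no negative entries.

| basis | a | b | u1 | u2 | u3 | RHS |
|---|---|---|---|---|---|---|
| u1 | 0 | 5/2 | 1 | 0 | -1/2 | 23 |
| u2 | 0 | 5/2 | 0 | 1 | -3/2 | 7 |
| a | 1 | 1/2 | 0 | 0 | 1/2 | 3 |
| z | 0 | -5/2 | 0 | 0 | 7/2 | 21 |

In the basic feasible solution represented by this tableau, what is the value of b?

0

b is not in the basis, so in the current basic feasible solution b = 0.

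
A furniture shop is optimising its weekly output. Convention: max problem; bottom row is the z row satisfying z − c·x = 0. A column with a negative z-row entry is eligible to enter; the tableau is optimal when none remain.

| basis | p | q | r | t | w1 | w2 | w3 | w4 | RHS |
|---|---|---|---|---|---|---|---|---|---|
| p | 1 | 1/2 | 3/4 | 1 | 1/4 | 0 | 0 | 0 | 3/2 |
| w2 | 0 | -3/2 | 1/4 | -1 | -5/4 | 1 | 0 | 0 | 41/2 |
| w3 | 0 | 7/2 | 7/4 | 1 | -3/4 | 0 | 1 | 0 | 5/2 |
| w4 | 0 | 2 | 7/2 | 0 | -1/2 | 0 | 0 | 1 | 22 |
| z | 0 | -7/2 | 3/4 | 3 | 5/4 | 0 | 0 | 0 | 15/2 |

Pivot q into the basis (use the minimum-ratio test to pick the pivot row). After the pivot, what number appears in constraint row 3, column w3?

Ratio test on column q — row 1: (3/2)/(1/2) = 3; row 2: entry -3/2 ≤ 0; row 3: (5/2)/(7/2) = 5/7; row 4: 22/2 = 11. Minimum is 5/7 at row 3 (w3 leaves); pivot element 7/2.
Divide row 3 by 7/2; eliminate column q from the other rows.
In the new row 3, the w3 entry is the old entry divided by the pivot: 1/(7/2) = 2/7.

2/7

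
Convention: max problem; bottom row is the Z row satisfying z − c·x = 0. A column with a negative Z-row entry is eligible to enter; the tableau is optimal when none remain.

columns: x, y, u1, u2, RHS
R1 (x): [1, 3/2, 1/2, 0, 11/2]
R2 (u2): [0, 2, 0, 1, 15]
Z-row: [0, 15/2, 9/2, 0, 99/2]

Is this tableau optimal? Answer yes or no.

Every Z-row coefficient is ≥ 0, so the tableau is optimal.

yes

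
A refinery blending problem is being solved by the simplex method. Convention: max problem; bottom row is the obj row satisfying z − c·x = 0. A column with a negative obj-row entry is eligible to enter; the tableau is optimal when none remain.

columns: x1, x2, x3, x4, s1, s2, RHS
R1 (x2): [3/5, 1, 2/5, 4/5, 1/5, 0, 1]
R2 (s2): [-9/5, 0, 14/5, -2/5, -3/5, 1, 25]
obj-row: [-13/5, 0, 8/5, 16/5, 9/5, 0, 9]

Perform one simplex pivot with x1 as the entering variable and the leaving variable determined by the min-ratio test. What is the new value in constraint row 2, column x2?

Ratio test on column x1 — row 1: 1/(3/5) = 5/3; row 2: entry -9/5 ≤ 0. Minimum is 5/3 at row 1 (x2 leaves); pivot element 3/5.
Divide row 1 by 3/5; eliminate column x1 from the other rows.
Row 2 update in column x2: 0 − (-9/5)·(5/3) = 3.

3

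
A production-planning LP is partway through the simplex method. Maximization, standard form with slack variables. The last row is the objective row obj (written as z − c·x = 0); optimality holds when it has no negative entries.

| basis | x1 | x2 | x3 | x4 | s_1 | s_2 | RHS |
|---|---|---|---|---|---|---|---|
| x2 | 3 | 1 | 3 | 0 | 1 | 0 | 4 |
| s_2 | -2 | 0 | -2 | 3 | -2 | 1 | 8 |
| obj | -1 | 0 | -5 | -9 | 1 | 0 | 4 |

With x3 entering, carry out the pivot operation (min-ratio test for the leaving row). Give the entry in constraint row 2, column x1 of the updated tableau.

0

Ratio test on column x3 — row 1: 4/3 = 4/3; row 2: entry -2 ≤ 0. Minimum is 4/3 at row 1 (x2 leaves); pivot element 3.
Divide row 1 by 3; eliminate column x3 from the other rows.
Row 2 update in column x1: -2 − (-2)·1 = 0.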